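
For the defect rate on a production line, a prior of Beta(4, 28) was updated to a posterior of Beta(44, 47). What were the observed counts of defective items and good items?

40 defective items and 19 good items

Under Beta–binomial conjugacy the posterior parameters are (α+s, β+f).
Match parameters: s=44−4=40, f=47−28=19.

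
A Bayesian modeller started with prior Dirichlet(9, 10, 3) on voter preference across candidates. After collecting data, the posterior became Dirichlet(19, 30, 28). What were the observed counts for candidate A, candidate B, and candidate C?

counts (10, 20, 25)

For a Dirichlet(α) prior with multinomial counts c, the posterior is Dirichlet(α + c) componentwise.
Counts are posterior − prior componentwise: 19−9=10, 30−10=20, 28−3=25.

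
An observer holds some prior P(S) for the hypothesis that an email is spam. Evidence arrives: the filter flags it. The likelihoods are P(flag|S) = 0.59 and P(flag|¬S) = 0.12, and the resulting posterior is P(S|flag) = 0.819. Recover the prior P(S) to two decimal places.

In odds form, posterior odds = prior odds × likelihood ratio, so prior odds = posterior odds ÷ LR.
Posterior odds = 0.819/(1−0.819) = 4.5249. LR = 0.59/0.12 = 4.9167.
Prior odds = 4.5249/4.9167 = 0.9203, so P(S) = 0.9203/(1+0.9203) ≈ 0.48.

P(S) = 0.48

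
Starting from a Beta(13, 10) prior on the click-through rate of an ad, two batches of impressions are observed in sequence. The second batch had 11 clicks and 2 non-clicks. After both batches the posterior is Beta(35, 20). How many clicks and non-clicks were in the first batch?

11 clicks and 8 non-clicks

Sequential conjugate updates are equivalent to a single update on the pooled data, so total successes = posterior α − prior α and total failures = posterior β − prior β.
Total across both batches: 35−13=22 clicks, 20−10=10 non-clicks.
Subtract the second batch: 22−11=11 clicks and 10−2=8 non-clicks.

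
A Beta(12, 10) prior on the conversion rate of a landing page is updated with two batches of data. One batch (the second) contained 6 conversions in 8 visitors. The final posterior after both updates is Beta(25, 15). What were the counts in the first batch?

Sequential conjugate updates are equivalent to a single update on the pooled data, so total successes = posterior α − prior α and total failures = posterior β − prior β.
Total across both batches: 25−12=13 conversions, 15−10=5 bounces.
Subtract the second batch: 13−6=7 conversions and 5−2=3 bounces.

7 conversions and 3 bounces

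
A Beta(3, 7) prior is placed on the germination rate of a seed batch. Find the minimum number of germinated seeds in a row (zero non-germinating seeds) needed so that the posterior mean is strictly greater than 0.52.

k = 5

After k germinated seeds and 0 non-germinating seeds the posterior is Beta(3+k, 7), with mean (3+k)/(3+7+k).
Set (3+k)/(10+k) > 0.52 and solve: k > (0.52·10 − 3)/(1 − 0.52) = 4.583.
The smallest integer exceeding 4.583 is 5.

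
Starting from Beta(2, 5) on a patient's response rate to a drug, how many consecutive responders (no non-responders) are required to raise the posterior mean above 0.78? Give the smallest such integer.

k = 16

After k responders and 0 non-responders the posterior is Beta(2+k, 5), with mean (2+k)/(2+5+k).
Set (2+k)/(7+k) > 0.78 and solve: k > (0.78·7 − 2)/(1 − 0.78) = 15.727.
The smallest integer exceeding 15.727 is 16.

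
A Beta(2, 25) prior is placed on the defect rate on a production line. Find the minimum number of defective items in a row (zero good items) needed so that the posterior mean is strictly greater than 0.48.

After k defective items and 0 good items the posterior is Beta(2+k, 25), with mean (2+k)/(2+25+k).
Set (2+k)/(27+k) > 0.48 and solve: k > (0.48·27 − 2)/(1 − 0.48) = 21.077.
The smallest integer exceeding 21.077 is 22.

k = 22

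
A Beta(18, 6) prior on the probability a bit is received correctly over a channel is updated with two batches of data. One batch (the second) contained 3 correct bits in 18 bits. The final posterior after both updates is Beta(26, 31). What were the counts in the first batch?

5 correct bits and 10 errors

Because Beta–binomial updating is additive in the counts, the combined data contributed (α_post−α_prior, β_post−β_prior) successes and failures.
Total across both batches: 26−18=8 correct bits, 31−6=25 errors.
Subtract the second batch: 8−3=5 correct bits and 25−15=10 errors.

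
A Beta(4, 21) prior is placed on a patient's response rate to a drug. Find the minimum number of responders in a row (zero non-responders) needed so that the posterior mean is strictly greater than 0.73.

After k responders and 0 non-responders the posterior is Beta(4+k, 21), with mean (4+k)/(4+21+k).
Set (4+k)/(25+k) > 0.73 and solve: k > (0.73·25 − 4)/(1 − 0.73) = 52.778.
The smallest integer exceeding 52.778 is 53, and checking k=53: (57)/(78) = 0.7308 > 0.73.

k = 53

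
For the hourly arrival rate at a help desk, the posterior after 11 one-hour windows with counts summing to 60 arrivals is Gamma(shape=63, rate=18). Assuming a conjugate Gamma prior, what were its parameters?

Gamma(shape=3, rate=7)

A Gamma(α, β) prior (rate parametrization) on a Poisson rate with n observations summing to S gives posterior Gamma(α+S, β+n).
So α = 63 − 60 = 3 and β = 18 − 11 = 7.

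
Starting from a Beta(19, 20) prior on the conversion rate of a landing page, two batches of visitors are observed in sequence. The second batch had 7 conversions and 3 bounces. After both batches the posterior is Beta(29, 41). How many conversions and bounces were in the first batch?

3 conversions and 18 bounces

Because Beta–binomial updating is additive in the counts, the combined data contributed (α_post−α_prior, β_post−β_prior) successes and failures.
Total across both batches: 29−19=10 conversions, 41−20=21 bounces.
Subtract the second batch: 10−7=3 conversions and 21−3=18 bounces.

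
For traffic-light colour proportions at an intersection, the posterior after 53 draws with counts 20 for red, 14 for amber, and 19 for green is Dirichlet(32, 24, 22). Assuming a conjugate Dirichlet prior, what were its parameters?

For a Dirichlet(α) prior with multinomial counts c, the posterior is Dirichlet(α + c) componentwise.
Subtract each count from the matching posterior parameter: 32−20=12, 24−14=10, 22−19=3.

Dirichlet(12, 10, 3)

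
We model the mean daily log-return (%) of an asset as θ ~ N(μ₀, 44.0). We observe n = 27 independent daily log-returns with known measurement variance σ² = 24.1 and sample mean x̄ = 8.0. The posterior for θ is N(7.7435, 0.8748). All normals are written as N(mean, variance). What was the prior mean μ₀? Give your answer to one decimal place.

With known observation variance, the Normal–Normal posterior has precision τ_n = τ₀ + n/σ² and mean μ_n = (τ₀μ₀ + (n/σ²)x̄)/τ_n.
Here τ₀ = 1/44.0 = 0.022727 and τ_data = 27/24.1 = 1.120332, so τ_n = 1.143059.
Rearranging for μ₀: μ₀ = (μ_n·τ_n − τ_data·x̄)/τ₀ = (7.7435·1.143059 − 1.120332·8.0) / 0.022727 = -0.111379/0.022727 ≈ -4.9.

μ₀ = -4.9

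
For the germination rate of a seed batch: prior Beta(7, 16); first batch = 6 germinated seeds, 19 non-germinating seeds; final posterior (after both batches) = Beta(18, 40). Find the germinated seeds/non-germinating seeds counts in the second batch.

Because Beta–binomial updating is additive in the counts, the combined data contributed (α_post−α_prior, β_post−β_prior) successes and failures.
Total across both batches: 18−7=11 germinated seeds, 40−16=24 non-germinating seeds.
Subtract the first batch: 11−6=5 germinated seeds and 24−19=5 non-germinating seeds.

5 germinated seeds and 5 non-germinating seeds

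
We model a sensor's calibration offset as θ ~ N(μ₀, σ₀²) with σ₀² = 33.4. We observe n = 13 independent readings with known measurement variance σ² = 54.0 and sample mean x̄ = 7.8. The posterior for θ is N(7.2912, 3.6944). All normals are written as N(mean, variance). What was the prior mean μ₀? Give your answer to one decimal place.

μ₀ = 3.2

With known observation variance, the Normal–Normal posterior has precision τ_n = τ₀ + n/σ² and mean μ_n = (τ₀μ₀ + (n/σ²)x̄)/τ_n.
Here τ₀ = 1/33.4 = 0.029940 and τ_data = 13/54.0 = 0.240741, so τ_n = 0.270681.
Rearranging for μ₀: μ₀ = (μ_n·τ_n − τ_data·x̄)/τ₀ = (7.2912·0.270681 − 0.240741·7.8) / 0.029940 = 0.095810/0.029940 ≈ 3.2.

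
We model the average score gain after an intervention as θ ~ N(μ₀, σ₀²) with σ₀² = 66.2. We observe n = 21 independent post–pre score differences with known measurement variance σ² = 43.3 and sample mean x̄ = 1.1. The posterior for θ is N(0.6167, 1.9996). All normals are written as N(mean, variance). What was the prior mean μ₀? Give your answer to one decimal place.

μ₀ = -14.9

With known observation variance, the Normal–Normal posterior has precision τ_n = τ₀ + n/σ² and mean μ_n = (τ₀μ₀ + (n/σ²)x̄)/τ_n.
Here τ₀ = 1/66.2 = 0.015106 and τ_data = 21/43.3 = 0.484988, so τ_n = 0.500094.
Rearranging for μ₀: μ₀ = (μ_n·τ_n − τ_data·x̄)/τ₀ = (0.6167·0.500094 − 0.484988·1.1) / 0.015106 = -0.225079/0.015106 ≈ -14.9.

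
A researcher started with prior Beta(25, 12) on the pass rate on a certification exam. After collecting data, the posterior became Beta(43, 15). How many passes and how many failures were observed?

18 passes and 3 failures

Under Beta–binomial conjugacy the posterior parameters are (α+s, β+f).
So s = 43 − 25 = 18 and f = 15 − 12 = 3.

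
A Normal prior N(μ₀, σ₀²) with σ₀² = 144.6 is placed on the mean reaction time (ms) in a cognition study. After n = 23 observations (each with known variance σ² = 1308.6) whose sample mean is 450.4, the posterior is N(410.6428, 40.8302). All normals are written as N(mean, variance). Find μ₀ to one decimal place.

With known observation variance, the Normal–Normal posterior has precision τ_n = τ₀ + n/σ² and mean μ_n = (τ₀μ₀ + (n/σ²)x̄)/τ_n.
Here τ₀ = 1/144.6 = 0.006916 and τ_data = 23/1308.6 = 0.017576, so τ_n = 0.024492.
Rearranging for μ₀: μ₀ = (μ_n·τ_n − τ_data·x̄)/τ₀ = (410.6428·0.024492 − 0.017576·450.4) / 0.006916 = 2.141233/0.006916 ≈ 309.6.

μ₀ = 309.6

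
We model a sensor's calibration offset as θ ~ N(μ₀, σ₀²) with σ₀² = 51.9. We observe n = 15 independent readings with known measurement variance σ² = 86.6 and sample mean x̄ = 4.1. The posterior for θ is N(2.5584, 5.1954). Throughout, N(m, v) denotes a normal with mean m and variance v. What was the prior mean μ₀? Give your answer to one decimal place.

μ₀ = -11.3

The posterior mean is a precision-weighted average: μ_n = (τ₀μ₀ + τ_data·x̄)/(τ₀+τ_data), with τ₀=1/σ₀² and τ_data=n/σ².
Here τ₀ = 1/51.9 = 0.019268 and τ_data = 15/86.6 = 0.173210, so τ_n = 0.192478.
Rearranging for μ₀: μ₀ = (μ_n·τ_n − τ_data·x̄)/τ₀ = (2.5584·0.192478 − 0.173210·4.1) / 0.019268 = -0.217725/0.019268 ≈ -11.3.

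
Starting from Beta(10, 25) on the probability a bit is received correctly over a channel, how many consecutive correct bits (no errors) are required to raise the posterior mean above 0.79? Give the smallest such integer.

After k correct bits and 0 errors the posterior is Beta(10+k, 25), with mean (10+k)/(10+25+k).
Set (10+k)/(35+k) > 0.79 and solve: k > (0.79·35 − 10)/(1 − 0.79) = 84.048.
The smallest integer exceeding 84.048 is 85.

k = 85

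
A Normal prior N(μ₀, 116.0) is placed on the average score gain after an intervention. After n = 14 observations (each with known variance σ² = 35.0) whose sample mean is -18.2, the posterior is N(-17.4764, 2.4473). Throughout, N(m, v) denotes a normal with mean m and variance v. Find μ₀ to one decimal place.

The posterior mean is a precision-weighted average: μ_n = (τ₀μ₀ + τ_data·x̄)/(τ₀+τ_data), with τ₀=1/σ₀² and τ_data=n/σ².
Here τ₀ = 1/116.0 = 0.008621 and τ_data = 14/35.0 = 0.400000, so τ_n = 0.408621.
Rearranging for μ₀: μ₀ = (μ_n·τ_n − τ_data·x̄)/τ₀ = (-17.4764·0.408621 − 0.400000·-18.2) / 0.008621 = 0.138776/0.008621 ≈ 16.1.

μ₀ = 16.1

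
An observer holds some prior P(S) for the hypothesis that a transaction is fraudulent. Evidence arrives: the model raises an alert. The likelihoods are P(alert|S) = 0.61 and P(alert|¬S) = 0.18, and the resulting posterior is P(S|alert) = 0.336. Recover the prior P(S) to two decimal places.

P(S) = 0.13

In odds form, posterior odds = prior odds × likelihood ratio, so prior odds = posterior odds ÷ LR.
Posterior odds = 0.336/(1−0.336) = 0.5060. LR = 0.61/0.18 = 3.3889.
Prior odds = 0.5060/3.3889 = 0.1493, so P(S) = 0.1493/(1+0.1493) ≈ 0.13.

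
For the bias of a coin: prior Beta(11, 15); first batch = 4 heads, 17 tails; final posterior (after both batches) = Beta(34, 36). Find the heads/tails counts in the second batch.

Because Beta–binomial updating is additive in the counts, the combined data contributed (α_post−α_prior, β_post−β_prior) successes and failures.
Total across both batches: 34−11=23 heads, 36−15=21 tails.
Subtract the first batch: 23−4=19 heads and 21−17=4 tails.

19 heads and 4 tails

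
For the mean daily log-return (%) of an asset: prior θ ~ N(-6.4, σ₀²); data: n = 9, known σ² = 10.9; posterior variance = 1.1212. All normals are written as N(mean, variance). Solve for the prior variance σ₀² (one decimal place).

σ₀² = 15.1

For the Normal–Normal model with known σ², precisions add: τ_n = τ₀ + n/σ².
So 1/σ₀² = 1/1.1212 − 9/10.9 = 0.891902 − 0.825688 = 0.066214.
Hence σ₀² = 1/0.066214 ≈ 15.1.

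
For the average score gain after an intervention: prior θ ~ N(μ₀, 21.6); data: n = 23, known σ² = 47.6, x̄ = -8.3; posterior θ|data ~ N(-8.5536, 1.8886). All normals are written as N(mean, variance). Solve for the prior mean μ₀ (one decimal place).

The posterior mean is a precision-weighted average: μ_n = (τ₀μ₀ + τ_data·x̄)/(τ₀+τ_data), with τ₀=1/σ₀² and τ_data=n/σ².
Here τ₀ = 1/21.6 = 0.046296 and τ_data = 23/47.6 = 0.483193, so τ_n = 0.529489.
Rearranging for μ₀: μ₀ = (μ_n·τ_n − τ_data·x̄)/τ₀ = (-8.5536·0.529489 − 0.483193·-8.3) / 0.046296 = -0.518535/0.046296 ≈ -11.2.

μ₀ = -11.2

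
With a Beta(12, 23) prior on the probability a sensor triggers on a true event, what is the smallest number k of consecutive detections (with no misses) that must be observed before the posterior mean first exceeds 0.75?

After k detections and 0 misses the posterior is Beta(12+k, 23), with mean (12+k)/(12+23+k).
Set (12+k)/(35+k) > 0.75 and solve: k > (0.75·35 − 12)/(1 − 0.75) = 57.000.
The smallest integer exceeding 57.000 is 58, and checking k=58: (70)/(93) = 0.7527 > 0.75.

k = 58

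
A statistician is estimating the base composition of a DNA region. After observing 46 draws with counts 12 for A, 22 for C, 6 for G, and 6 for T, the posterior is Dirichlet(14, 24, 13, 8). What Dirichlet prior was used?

Dirichlet(2, 2, 7, 2)

For a Dirichlet(α) prior with multinomial counts c, the posterior is Dirichlet(α + c) componentwise.
Subtract each count from the matching posterior parameter: 14−12=2, 24−22=2, 13−6=7, 8−6=2.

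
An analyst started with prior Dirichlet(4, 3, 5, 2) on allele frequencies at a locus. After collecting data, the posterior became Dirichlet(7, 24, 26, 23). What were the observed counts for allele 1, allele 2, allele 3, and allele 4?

For a Dirichlet(α) prior with multinomial counts c, the posterior is Dirichlet(α + c) componentwise.
Counts are posterior − prior componentwise: 7−4=3, 24−3=21, 26−5=21, 23−2=21.

counts (3, 21, 21, 21)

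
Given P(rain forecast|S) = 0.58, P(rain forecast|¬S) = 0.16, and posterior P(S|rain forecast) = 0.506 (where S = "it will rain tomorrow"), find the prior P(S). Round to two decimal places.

P(S) = 0.22

In odds form, posterior odds = prior odds × likelihood ratio, so prior odds = posterior odds ÷ LR.
Posterior odds = 0.506/(1−0.506) = 1.0243. LR = 0.58/0.16 = 3.6250.
Prior odds = 1.0243/3.6250 = 0.2826, so P(S) = 0.2826/(1+0.2826) ≈ 0.22.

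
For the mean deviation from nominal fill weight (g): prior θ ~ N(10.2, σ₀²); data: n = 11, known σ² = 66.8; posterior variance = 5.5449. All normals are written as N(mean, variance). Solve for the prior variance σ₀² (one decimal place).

For the Normal–Normal model with known σ², precisions add: τ_n = τ₀ + n/σ².
So 1/σ₀² = 1/5.5449 − 11/66.8 = 0.180346 − 0.164671 = 0.015675.
Hence σ₀² = 1/0.015675 ≈ 63.8.

σ₀² = 63.8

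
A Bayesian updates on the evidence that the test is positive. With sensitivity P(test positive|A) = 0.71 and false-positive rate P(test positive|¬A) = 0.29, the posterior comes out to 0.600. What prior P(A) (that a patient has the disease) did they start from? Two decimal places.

In odds form, posterior odds = prior odds × likelihood ratio, so prior odds = posterior odds ÷ LR.
Posterior odds = 0.600/(1−0.600) = 1.5000. LR = 0.71/0.29 = 2.4483.
Prior odds = 1.5000/2.4483 = 0.6127, so P(A) = 0.6127/(1+0.6127) ≈ 0.38.

P(A) = 0.38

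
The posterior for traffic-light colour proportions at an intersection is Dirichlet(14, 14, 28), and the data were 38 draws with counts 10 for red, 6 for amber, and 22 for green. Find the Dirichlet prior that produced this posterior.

Dirichlet(4, 8, 6)

For a Dirichlet(α) prior with multinomial counts c, the posterior is Dirichlet(α + c) componentwise.
Subtract each count from the matching posterior parameter: 14−10=4, 14−6=8, 28−22=6.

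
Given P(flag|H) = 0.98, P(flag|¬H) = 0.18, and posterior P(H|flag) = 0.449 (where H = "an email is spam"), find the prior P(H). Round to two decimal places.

In odds form, posterior odds = prior odds × likelihood ratio, so prior odds = posterior odds ÷ LR.
Posterior odds = 0.449/(1−0.449) = 0.8149. LR = 0.98/0.18 = 5.4444.
Prior odds = 0.8149/5.4444 = 0.1497, so P(H) = 0.1497/(1+0.1497) ≈ 0.13.

P(H) = 0.13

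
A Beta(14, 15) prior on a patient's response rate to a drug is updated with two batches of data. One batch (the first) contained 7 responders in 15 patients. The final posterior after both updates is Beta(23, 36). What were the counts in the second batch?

Sequential conjugate updates are equivalent to a single update on the pooled data, so total successes = posterior α − prior α and total failures = posterior β − prior β.
Total across both batches: 23−14=9 responders, 36−15=21 non-responders.
Subtract the first batch: 9−7=2 responders and 21−8=13 non-responders.

2 responders and 13 non-responders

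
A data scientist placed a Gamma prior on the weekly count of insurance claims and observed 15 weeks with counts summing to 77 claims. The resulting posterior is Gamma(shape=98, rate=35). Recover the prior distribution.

A Gamma(α, β) prior (rate parametrization) on a Poisson rate with n observations summing to S gives posterior Gamma(α+S, β+n).
So α = 98 − 77 = 21 and β = 35 − 15 = 20.

Gamma(shape=21, rate=20)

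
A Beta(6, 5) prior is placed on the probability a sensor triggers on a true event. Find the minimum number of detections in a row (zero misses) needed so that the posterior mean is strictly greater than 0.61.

k = 2

After k detections and 0 misses the posterior is Beta(6+k, 5), with mean (6+k)/(6+5+k).
Set (6+k)/(11+k) > 0.61 and solve: k > (0.61·11 − 6)/(1 − 0.61) = 1.821.
The smallest integer exceeding 1.821 is 2, and checking k=2: (8)/(13) = 0.6154 > 0.61.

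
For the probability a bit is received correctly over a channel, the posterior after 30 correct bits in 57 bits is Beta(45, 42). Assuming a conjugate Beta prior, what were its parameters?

Under Beta–binomial conjugacy the posterior parameters are (a+s, b+f).
Subtract the data counts: 45−30=15, 42−27=15.

Beta(15, 15)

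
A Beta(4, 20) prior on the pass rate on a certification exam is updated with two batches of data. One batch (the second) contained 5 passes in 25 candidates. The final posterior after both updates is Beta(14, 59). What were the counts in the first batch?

5 passes and 19 failures

Because Beta–binomial updating is additive in the counts, the combined data contributed (α_post−α_prior, β_post−β_prior) successes and failures.
Total across both batches: 14−4=10 passes, 59−20=39 failures.
Subtract the second batch: 10−5=5 passes and 39−20=19 failures.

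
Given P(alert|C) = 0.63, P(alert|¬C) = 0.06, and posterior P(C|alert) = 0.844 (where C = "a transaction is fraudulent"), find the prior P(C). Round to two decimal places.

P(C) = 0.34

In odds form, posterior odds = prior odds × likelihood ratio, so prior odds = posterior odds ÷ LR.
Posterior odds = 0.844/(1−0.844) = 5.4103. LR = 0.63/0.06 = 10.5000.
Prior odds = 5.4103/10.5000 = 0.5153, so P(C) = 0.5153/(1+0.5153) ≈ 0.34.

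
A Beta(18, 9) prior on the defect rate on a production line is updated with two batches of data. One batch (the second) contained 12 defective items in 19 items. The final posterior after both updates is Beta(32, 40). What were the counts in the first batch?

Because Beta–binomial updating is additive in the counts, the combined data contributed (α_post−α_prior, β_post−β_prior) successes and failures.
Total across both batches: 32−18=14 defective items, 40−9=31 good items.
Subtract the second batch: 14−12=2 defective items and 31−7=24 good items.

2 defective items and 24 good items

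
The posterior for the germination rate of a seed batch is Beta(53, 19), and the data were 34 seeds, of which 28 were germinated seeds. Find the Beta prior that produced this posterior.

Beta(25, 13)

Beta is conjugate to the binomial likelihood: posterior = Beta(a+s, b+f).
So a = 53 − 28 = 25 and b = 19 − 6 = 13.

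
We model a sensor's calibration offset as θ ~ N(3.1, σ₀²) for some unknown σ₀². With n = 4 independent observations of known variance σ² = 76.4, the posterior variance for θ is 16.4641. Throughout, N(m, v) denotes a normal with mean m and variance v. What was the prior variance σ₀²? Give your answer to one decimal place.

σ₀² = 119.3

Posterior precision equals prior precision plus data precision: 1/σ_n² = 1/σ₀² + n/σ².
So 1/σ₀² = 1/16.4641 − 4/76.4 = 0.060738 − 0.052356 = 0.008382.
Hence σ₀² = 1/0.008382 ≈ 119.3.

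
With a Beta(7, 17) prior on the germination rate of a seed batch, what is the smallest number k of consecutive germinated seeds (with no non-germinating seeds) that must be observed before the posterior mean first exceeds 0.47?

k = 9

After k germinated seeds and 0 non-germinating seeds the posterior is Beta(7+k, 17), with mean (7+k)/(7+17+k).
Set (7+k)/(24+k) > 0.47 and solve: k > (0.47·24 − 7)/(1 − 0.47) = 8.075.
The smallest integer exceeding 8.075 is 9.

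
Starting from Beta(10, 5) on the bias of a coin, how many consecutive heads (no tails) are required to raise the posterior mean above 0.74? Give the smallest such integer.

After k heads and 0 tails the posterior is Beta(10+k, 5), with mean (10+k)/(10+5+k).
Set (10+k)/(15+k) > 0.74 and solve: k > (0.74·15 − 10)/(1 − 0.74) = 4.231.
The smallest integer exceeding 4.231 is 5, and checking k=5: (15)/(20) = 0.7500 > 0.74.

k = 5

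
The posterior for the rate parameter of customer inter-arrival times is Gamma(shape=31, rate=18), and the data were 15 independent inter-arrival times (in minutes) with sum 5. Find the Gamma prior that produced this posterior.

For an exponential likelihood with a Gamma(α, β) prior on the rate, n observations with total T give posterior Gamma(α+n, β+T).
So α = 31 − 15 = 16 and β = 18 − 5 = 13.

Gamma(shape=16, rate=13)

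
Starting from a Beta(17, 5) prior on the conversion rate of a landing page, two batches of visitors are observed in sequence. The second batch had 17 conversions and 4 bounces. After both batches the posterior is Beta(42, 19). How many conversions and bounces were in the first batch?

Sequential conjugate updates are equivalent to a single update on the pooled data, so total successes = posterior α − prior α and total failures = posterior β − prior β.
Total across both batches: 42−17=25 conversions, 19−5=14 bounces.
Subtract the second batch: 25−17=8 conversions and 14−4=10 bounces.

8 conversions and 10 bounces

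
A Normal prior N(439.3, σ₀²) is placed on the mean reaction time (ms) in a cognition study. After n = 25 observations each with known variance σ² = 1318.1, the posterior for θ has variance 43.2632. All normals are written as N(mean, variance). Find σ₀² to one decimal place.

Posterior precision equals prior precision plus data precision: 1/σ_n² = 1/σ₀² + n/σ².
So 1/σ₀² = 1/43.2632 − 25/1318.1 = 0.023114 − 0.018967 = 0.004147.
Hence σ₀² = 1/0.004147 ≈ 241.1.

σ₀² = 241.1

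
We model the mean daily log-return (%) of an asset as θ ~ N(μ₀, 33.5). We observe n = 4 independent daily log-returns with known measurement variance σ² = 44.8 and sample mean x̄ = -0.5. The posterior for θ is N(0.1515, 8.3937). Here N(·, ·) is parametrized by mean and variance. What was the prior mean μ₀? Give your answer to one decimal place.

μ₀ = 2.1

The posterior mean is a precision-weighted average: μ_n = (τ₀μ₀ + τ_data·x̄)/(τ₀+τ_data), with τ₀=1/σ₀² and τ_data=n/σ².
Here τ₀ = 1/33.5 = 0.029851 and τ_data = 4/44.8 = 0.089286, so τ_n = 0.119137.
Rearranging for μ₀: μ₀ = (μ_n·τ_n − τ_data·x̄)/τ₀ = (0.1515·0.119137 − 0.089286·-0.5) / 0.029851 = 0.062692/0.029851 ≈ 2.1.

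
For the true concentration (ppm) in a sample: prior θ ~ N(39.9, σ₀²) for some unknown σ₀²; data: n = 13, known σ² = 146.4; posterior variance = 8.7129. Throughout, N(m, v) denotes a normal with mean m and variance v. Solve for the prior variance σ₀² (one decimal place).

σ₀² = 38.5

Posterior precision equals prior precision plus data precision: 1/σ_n² = 1/σ₀² + n/σ².
So 1/σ₀² = 1/8.7129 − 13/146.4 = 0.114772 − 0.088798 = 0.025974.
Hence σ₀² = 1/0.025974 ≈ 38.5.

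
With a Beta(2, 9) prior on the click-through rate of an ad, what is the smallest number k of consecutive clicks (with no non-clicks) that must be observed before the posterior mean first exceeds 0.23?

k = 1

After k clicks and 0 non-clicks the posterior is Beta(2+k, 9), with mean (2+k)/(2+9+k).
Set (2+k)/(11+k) > 0.23 and solve: k > (0.23·11 − 2)/(1 − 0.23) = 0.688.
The smallest integer exceeding 0.688 is 1.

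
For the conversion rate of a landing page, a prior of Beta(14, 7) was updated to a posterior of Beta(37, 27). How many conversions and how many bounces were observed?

23 conversions and 20 bounces

Under Beta–binomial conjugacy the posterior parameters are (a+s, b+f).
Match parameters: s=37−14=23, f=27−7=20.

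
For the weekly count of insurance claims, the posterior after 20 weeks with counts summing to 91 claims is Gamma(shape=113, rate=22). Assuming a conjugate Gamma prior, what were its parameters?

A Gamma(α, β) prior (rate parametrization) on a Poisson rate with n observations summing to S gives posterior Gamma(α+S, β+n).
So α = 113 − 91 = 22 and β = 22 − 20 = 2.

Gamma(shape=22, rate=2)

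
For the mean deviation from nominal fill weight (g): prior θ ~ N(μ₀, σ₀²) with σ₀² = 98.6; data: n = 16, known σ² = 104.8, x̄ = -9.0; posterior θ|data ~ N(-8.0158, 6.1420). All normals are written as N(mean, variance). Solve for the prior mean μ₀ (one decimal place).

With known observation variance, the Normal–Normal posterior has precision τ_n = τ₀ + n/σ² and mean μ_n = (τ₀μ₀ + (n/σ²)x̄)/τ_n.
Here τ₀ = 1/98.6 = 0.010142 and τ_data = 16/104.8 = 0.152672, so τ_n = 0.162814.
Rearranging for μ₀: μ₀ = (μ_n·τ_n − τ_data·x̄)/τ₀ = (-8.0158·0.162814 − 0.152672·-9.0) / 0.010142 = 0.068964/0.010142 ≈ 6.8.

μ₀ = 6.8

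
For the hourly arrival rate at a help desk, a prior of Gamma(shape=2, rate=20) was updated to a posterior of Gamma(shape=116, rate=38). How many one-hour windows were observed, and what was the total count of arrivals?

A Gamma(α, β) prior (rate parametrization) on a Poisson rate with n observations summing to S gives posterior Gamma(α+S, β+n).
Matching: Σxᵢ = 116 − 2 = 114 and n = 38 − 20 = 18.

n = 18 one-hour windows with total 114 arrivals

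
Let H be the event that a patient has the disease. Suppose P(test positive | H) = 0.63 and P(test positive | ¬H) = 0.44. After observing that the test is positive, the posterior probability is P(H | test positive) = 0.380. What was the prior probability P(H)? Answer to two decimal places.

In odds form, posterior odds = prior odds × likelihood ratio, so prior odds = posterior odds ÷ LR.
Posterior odds = 0.380/(1−0.380) = 0.6129. LR = 0.63/0.44 = 1.4318.
Prior odds = 0.6129/1.4318 = 0.4281, so P(H) = 0.4281/(1+0.4281) ≈ 0.30.

P(H) = 0.30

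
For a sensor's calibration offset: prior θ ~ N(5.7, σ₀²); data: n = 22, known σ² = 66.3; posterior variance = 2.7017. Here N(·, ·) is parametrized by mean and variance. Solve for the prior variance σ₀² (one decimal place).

σ₀² = 26.1

For the Normal–Normal model with known σ², precisions add: τ_n = τ₀ + n/σ².
So 1/σ₀² = 1/2.7017 − 22/66.3 = 0.370137 − 0.331825 = 0.038312.
Hence σ₀² = 1/0.038312 ≈ 26.1.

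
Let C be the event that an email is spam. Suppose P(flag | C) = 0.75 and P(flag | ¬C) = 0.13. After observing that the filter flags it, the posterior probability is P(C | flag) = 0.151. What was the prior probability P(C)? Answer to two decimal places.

P(C) = 0.03

Bayes' rule in odds form gives O(C|E) = O(C)·[P(E|C)/P(E|¬C)], hence O(C) = O(C|E)/LR.
Posterior odds = 0.151/(1−0.151) = 0.1779. LR = 0.75/0.13 = 5.7692.
Prior odds = 0.1779/5.7692 = 0.0308, so P(C) = 0.0308/(1+0.0308) ≈ 0.03.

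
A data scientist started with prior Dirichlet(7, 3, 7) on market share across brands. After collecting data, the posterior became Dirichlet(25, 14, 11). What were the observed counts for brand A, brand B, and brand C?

counts (18, 11, 4)

For a Dirichlet(α) prior with multinomial counts c, the posterior is Dirichlet(α + c) componentwise.
Counts are posterior − prior componentwise: 25−7=18, 14−3=11, 11−7=4.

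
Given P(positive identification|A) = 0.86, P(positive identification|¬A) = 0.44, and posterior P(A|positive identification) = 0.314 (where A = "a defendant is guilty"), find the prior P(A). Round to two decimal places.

P(A) = 0.19

Bayes' rule in odds form gives O(A|E) = O(A)·[P(E|A)/P(E|¬A)], hence O(A) = O(A|E)/LR.
Posterior odds = 0.314/(1−0.314) = 0.4577. LR = 0.86/0.44 = 1.9545.
Prior odds = 0.4577/1.9545 = 0.2342, so P(A) = 0.2342/(1+0.2342) ≈ 0.19.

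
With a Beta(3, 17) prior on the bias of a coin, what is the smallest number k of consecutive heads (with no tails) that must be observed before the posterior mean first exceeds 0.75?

After k heads and 0 tails the posterior is Beta(3+k, 17), with mean (3+k)/(3+17+k).
Set (3+k)/(20+k) > 0.75 and solve: k > (0.75·20 − 3)/(1 − 0.75) = 48.000.
The smallest integer exceeding 48.000 is 49.

k = 49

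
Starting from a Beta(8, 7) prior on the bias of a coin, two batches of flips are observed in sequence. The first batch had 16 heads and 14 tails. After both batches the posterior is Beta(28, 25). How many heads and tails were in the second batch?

Because Beta–binomial updating is additive in the counts, the combined data contributed (α_post−α_prior, β_post−β_prior) successes and failures.
Total across both batches: 28−8=20 heads, 25−7=18 tails.
Subtract the first batch: 20−16=4 heads and 18−14=4 tails.

4 heads and 4 tails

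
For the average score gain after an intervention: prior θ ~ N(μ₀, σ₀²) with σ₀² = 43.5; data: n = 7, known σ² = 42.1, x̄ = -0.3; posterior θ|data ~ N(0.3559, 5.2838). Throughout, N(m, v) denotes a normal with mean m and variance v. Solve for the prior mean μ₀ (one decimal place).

The posterior mean is a precision-weighted average: μ_n = (τ₀μ₀ + τ_data·x̄)/(τ₀+τ_data), with τ₀=1/σ₀² and τ_data=n/σ².
Here τ₀ = 1/43.5 = 0.022989 and τ_data = 7/42.1 = 0.166271, so τ_n = 0.189260.
Rearranging for μ₀: μ₀ = (μ_n·τ_n − τ_data·x̄)/τ₀ = (0.3559·0.189260 − 0.166271·-0.3) / 0.022989 = 0.117239/0.022989 ≈ 5.1.

μ₀ = 5.1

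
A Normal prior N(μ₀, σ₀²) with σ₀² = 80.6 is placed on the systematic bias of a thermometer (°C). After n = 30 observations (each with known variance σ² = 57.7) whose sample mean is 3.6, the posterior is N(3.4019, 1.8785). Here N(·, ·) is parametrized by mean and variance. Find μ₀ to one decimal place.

The posterior mean is a precision-weighted average: μ_n = (τ₀μ₀ + τ_data·x̄)/(τ₀+τ_data), with τ₀=1/σ₀² and τ_data=n/σ².
Here τ₀ = 1/80.6 = 0.012407 and τ_data = 30/57.7 = 0.519931, so τ_n = 0.532338.
Rearranging for μ₀: μ₀ = (μ_n·τ_n − τ_data·x̄)/τ₀ = (3.4019·0.532338 − 0.519931·3.6) / 0.012407 = -0.060791/0.012407 ≈ -4.9.

μ₀ = -4.9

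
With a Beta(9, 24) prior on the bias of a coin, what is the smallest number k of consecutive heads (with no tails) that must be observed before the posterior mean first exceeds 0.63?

After k heads and 0 tails the posterior is Beta(9+k, 24), with mean (9+k)/(9+24+k).
Set (9+k)/(33+k) > 0.63 and solve: k > (0.63·33 − 9)/(1 − 0.63) = 31.865.
The smallest integer exceeding 31.865 is 32, and checking k=32: (41)/(65) = 0.6308 > 0.63.

k = 32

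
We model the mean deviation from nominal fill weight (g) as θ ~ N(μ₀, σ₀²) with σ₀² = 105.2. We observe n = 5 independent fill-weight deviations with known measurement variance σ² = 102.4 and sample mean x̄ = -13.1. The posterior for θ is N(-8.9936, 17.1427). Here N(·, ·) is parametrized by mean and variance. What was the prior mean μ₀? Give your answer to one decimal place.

The posterior mean is a precision-weighted average: μ_n = (τ₀μ₀ + τ_data·x̄)/(τ₀+τ_data), with τ₀=1/σ₀² and τ_data=n/σ².
Here τ₀ = 1/105.2 = 0.009506 and τ_data = 5/102.4 = 0.048828, so τ_n = 0.058334.
Rearranging for μ₀: μ₀ = (μ_n·τ_n − τ_data·x̄)/τ₀ = (-8.9936·0.058334 − 0.048828·-13.1) / 0.009506 = 0.115014/0.009506 ≈ 12.1.

μ₀ = 12.1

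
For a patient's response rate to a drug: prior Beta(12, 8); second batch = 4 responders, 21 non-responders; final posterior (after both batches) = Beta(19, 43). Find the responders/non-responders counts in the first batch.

Because Beta–binomial updating is additive in the counts, the combined data contributed (α_post−α_prior, β_post−β_prior) successes and failures.
Total across both batches: 19−12=7 responders, 43−8=35 non-responders.
Subtract the second batch: 7−4=3 responders and 35−21=14 non-responders.

3 responders and 14 non-responders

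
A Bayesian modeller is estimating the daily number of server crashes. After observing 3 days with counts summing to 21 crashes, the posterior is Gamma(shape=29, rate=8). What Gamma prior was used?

A Gamma(α, β) prior (rate parametrization) on a Poisson rate with n observations summing to S gives posterior Gamma(α+S, β+n).
So α = 29 − 21 = 8 and β = 8 − 3 = 5.

Gamma(shape=8, rate=5)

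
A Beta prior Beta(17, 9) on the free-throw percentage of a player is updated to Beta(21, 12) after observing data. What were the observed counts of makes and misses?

A Beta(α, β) prior with s successes and f failures in binomial data gives a Beta(α+s, β+f) posterior.
Match parameters: s=21−17=4, f=12−9=3.

4 makes and 3 misses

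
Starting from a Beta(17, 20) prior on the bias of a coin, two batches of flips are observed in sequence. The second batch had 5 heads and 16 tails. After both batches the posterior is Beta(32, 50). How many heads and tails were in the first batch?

10 heads and 14 tails

Sequential conjugate updates are equivalent to a single update on the pooled data, so total successes = posterior α − prior α and total failures = posterior β − prior β.
Total across both batches: 32−17=15 heads, 50−20=30 tails.
Subtract the second batch: 15−5=10 heads and 30−16=14 tails.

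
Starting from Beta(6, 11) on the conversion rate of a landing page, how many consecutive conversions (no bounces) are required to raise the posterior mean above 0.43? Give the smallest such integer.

After k conversions and 0 bounces the posterior is Beta(6+k, 11), with mean (6+k)/(6+11+k).
Set (6+k)/(17+k) > 0.43 and solve: k > (0.43·17 − 6)/(1 − 0.43) = 2.298.
The smallest integer exceeding 2.298 is 3.

k = 3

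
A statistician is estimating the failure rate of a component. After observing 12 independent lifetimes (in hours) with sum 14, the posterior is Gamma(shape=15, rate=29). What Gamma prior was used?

Gamma(shape=3, rate=15)

Gamma–exponential conjugacy: posterior shape = α + n, posterior rate = β + Σtᵢ.
So α = 15 − 12 = 3 and β = 29 − 14 = 15.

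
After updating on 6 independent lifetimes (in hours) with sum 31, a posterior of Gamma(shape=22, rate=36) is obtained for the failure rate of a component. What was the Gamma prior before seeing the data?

For an exponential likelihood with a Gamma(α, β) prior on the rate, n observations with total T give posterior Gamma(α+n, β+T).
So α = 22 − 6 = 16 and β = 36 − 31 = 5.

Gamma(shape=16, rate=5)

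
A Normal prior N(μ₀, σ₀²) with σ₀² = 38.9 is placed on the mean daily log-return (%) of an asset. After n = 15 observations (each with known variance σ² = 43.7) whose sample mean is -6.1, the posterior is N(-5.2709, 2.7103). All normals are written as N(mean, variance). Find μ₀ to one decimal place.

μ₀ = 5.8

With known observation variance, the Normal–Normal posterior has precision τ_n = τ₀ + n/σ² and mean μ_n = (τ₀μ₀ + (n/σ²)x̄)/τ_n.
Here τ₀ = 1/38.9 = 0.025707 and τ_data = 15/43.7 = 0.343249, so τ_n = 0.368956.
Rearranging for μ₀: μ₀ = (μ_n·τ_n − τ_data·x̄)/τ₀ = (-5.2709·0.368956 − 0.343249·-6.1) / 0.025707 = 0.149089/0.025707 ≈ 5.8.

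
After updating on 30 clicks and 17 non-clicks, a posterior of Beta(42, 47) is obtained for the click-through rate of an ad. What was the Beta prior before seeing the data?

A Beta(a, b) prior with s successes and f failures in binomial data gives a Beta(a+s, b+f) posterior.
So a = 42 − 30 = 12 and b = 47 − 17 = 30.

Beta(12, 30)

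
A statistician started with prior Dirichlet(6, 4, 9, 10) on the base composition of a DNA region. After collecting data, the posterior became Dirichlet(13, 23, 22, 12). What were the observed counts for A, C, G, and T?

For a Dirichlet(α) prior with multinomial counts c, the posterior is Dirichlet(α + c) componentwise.
Counts are posterior − prior componentwise: 13−6=7, 23−4=19, 22−9=13, 12−10=2.

counts (7, 19, 13, 2)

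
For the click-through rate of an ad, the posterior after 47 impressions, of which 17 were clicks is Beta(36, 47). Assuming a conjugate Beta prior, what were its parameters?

Beta is conjugate to the binomial likelihood: posterior = Beta(a+s, b+f).
Subtract the data counts: 36−17=19, 47−30=17.

Beta(19, 17)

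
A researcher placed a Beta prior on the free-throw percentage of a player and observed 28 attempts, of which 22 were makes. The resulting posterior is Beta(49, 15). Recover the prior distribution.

Beta(27, 9)

Beta is conjugate to the binomial likelihood: posterior = Beta(a+s, b+f).
So a = 49 − 22 = 27 and b = 15 − 6 = 9.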